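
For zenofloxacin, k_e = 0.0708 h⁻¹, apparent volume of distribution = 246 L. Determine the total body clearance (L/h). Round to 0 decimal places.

17 L/h

CL = k × Vd = 0.0708 × 246 = 17.42 L/h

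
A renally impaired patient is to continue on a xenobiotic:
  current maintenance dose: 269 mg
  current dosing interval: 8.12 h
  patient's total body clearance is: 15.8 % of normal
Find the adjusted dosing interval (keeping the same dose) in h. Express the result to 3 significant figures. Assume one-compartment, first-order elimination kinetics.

To keep the same average steady-state level, dosing rate must scale with clearance.
CL ratio = 15.8 / 100 = 0.1580
New interval (same dose) = 8.12 / 0.1580 = 51.39 h

51.4 h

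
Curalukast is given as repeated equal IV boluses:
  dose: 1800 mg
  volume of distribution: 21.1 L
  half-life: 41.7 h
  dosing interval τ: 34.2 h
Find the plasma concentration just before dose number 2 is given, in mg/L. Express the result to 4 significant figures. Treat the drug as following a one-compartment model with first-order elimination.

C₀ per dose = Dose / Vd = 1800 / 21.1 = 85.31 mg/L
k = ln2 / t½ = 0.693147 / 41.7 = 0.01662 h⁻¹
Fraction remaining after one interval: r = e^(−kτ) = e^(−0.01662 × 34.2) = 0.5664
Before dose 2, 1 dose has been given (aged 1τ).
C_trough = C₀ × r = 85.31 × 0.5664 = 48.32 mg/L

48.32 mg/L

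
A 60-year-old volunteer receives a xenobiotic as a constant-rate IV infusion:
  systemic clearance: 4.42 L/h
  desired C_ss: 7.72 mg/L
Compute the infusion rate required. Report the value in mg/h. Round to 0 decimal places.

34 mg/h

At steady state, infusion rate R₀ = Css × CL = 7.72 × 4.420 = 34.12 mg/h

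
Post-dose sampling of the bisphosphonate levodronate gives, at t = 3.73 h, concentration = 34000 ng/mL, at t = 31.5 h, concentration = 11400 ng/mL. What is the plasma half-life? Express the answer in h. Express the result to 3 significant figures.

k = ln(C₁/C₂) / (t₂ − t₁) = ln(34000/11400) / (31.5 − 3.73)
  = 1.093 / 27.77 = 0.03936 h⁻¹
t½ = ln2 / k = 0.693147 / 0.03936 = 17.61 h

17.6 h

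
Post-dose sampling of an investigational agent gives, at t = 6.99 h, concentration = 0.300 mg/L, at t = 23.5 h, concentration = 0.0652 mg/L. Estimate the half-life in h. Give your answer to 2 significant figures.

7.5 h

k = ln(C₁/C₂) / (t₂ − t₁) = ln(0.300/0.0652) / (23.5 − 6.99)
  = 1.526 / 16.51 = 0.09243 h⁻¹
t½ = ln2 / k = 0.693147 / 0.09243 = 7.499 h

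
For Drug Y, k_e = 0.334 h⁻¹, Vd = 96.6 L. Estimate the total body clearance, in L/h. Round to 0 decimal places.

CL = k × Vd = 0.334 × 96.6 = 32.26 L/h

32 L/h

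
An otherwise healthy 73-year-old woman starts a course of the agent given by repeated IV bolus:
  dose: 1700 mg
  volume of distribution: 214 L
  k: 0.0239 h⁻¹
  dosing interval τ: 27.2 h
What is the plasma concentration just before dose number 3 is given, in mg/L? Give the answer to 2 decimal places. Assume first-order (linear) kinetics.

6.31 mg/L

C₀ per dose = Dose / Vd = 1700 / 214 = 7.944 mg/L
Fraction remaining after one interval: r = e^(−kτ) = e^(−0.02390 × 27.2) = 0.5220
Before dose 3, 2 doses have been given (aged 1τ, 2τ).
C_trough = C₀ × (r + r²) = 7.944 × (0.5220 + 0.2725) = 6.312 mg/L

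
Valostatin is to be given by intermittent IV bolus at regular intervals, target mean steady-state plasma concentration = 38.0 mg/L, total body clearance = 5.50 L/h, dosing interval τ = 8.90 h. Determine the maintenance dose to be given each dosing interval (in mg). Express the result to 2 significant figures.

At steady state, Dose/τ = Css × CL.
Dose = Css × CL × τ = 38.0 × 5.500 × 8.90 = 1860 mg

1900 mg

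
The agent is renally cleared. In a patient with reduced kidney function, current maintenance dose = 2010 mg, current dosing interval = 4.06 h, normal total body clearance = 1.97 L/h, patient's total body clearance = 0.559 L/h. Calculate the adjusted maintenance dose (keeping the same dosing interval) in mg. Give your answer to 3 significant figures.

To keep the same average steady-state level, dosing rate must scale with clearance.
CL ratio = 0.559 / 1.97 = 0.2838
New dose (same interval) = 2010 × 0.2838 = 570.4 mg

570 mg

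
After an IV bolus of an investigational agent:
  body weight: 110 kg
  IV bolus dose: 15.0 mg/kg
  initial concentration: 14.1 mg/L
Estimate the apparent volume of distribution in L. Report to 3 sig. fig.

117 L

Dose = 15.0 × 110 = 1650 mg
Vd = Dose / C₀ = 1650 / 14.1 = 117.0 L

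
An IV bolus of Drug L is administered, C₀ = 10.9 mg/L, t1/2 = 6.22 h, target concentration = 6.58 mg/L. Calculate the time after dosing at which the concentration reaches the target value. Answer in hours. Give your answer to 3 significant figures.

k = ln2 / t½ = 0.693147 / 6.22 = 0.1114 h⁻¹
t = ln(C₀ / C) / k = ln(10.90 / 6.58) / 0.1114
  = ln(1.657) / 0.1114 = 0.5050 / 0.1114 = 4.533 h

4.53 h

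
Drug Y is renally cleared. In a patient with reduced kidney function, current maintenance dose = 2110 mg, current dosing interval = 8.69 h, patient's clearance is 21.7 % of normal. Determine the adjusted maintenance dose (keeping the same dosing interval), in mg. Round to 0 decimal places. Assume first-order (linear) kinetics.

458 mg

To keep the same average steady-state level, dosing rate must scale with clearance.
CL ratio = 21.7 / 100 = 0.2170
New dose (same interval) = 2110 × 0.2170 = 457.9 mg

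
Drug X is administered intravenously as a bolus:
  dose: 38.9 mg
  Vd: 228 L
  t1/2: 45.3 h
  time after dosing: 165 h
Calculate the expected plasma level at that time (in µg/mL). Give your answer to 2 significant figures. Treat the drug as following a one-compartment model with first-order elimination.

C₀ = Dose / Vd = 38.90 / 228 = 0.1706 mg/L
k = ln2 / t½ = 0.693147 / 45.3 = 0.01530 h⁻¹
C = C₀ · e^(−k·t) = 0.1706 × e^(−0.01530 × 165)
  = 0.1706 × 0.08010 = 0.01367 mg/L
(0.01367 mg/L = 0.01367 µg/mL)

0.014 µg/mL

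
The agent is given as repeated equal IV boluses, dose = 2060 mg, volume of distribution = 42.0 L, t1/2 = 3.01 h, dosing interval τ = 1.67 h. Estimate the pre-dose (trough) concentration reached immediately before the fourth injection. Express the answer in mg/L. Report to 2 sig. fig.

C₀ per dose = Dose / Vd = 2060 / 42.0 = 49.05 mg/L
k = ln2 / t½ = 0.693147 / 3.01 = 0.2303 h⁻¹
Fraction remaining after one interval: r = e^(−kτ) = e^(−0.2303 × 1.67) = 0.6807
Before dose 4, 3 doses have been given (aged 1τ, 2τ, 3τ).
C_trough = C₀ × (r + r² + … + r^3) = C₀ × r(1−r^3)/(1−r)
        = 49.05 × 0.6807 × (1 − 0.3154) / (1 − 0.6807) = 71.59 mg/L

72 mg/L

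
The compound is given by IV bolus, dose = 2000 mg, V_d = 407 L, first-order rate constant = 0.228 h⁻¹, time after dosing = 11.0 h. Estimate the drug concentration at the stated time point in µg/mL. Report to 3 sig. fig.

C₀ = Dose / Vd = 2000 / 407 = 4.914 mg/L
C = C₀ · e^(−k·t) = 4.914 × e^(−0.2280 × 11.0)
  = 4.914 × 0.08143 = 0.4001 mg/L
(0.4001 mg/L = 0.4001 µg/mL)

0.400 µg/mL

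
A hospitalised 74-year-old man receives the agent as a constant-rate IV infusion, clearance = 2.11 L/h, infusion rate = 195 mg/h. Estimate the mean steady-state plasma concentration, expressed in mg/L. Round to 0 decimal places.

At steady state Css = R₀ / CL = 195 / 2.110 = 92.42 mg/L

92 mg/L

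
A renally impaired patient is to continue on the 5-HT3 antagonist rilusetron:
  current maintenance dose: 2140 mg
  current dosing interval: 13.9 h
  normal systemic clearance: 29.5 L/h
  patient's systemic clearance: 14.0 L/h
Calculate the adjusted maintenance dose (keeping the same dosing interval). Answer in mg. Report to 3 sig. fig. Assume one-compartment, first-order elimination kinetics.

To keep the same average steady-state level, dosing rate must scale with clearance.
CL ratio = 14.0 / 29.5 = 0.4746
New dose (same interval) = 2140 × 0.4746 = 1016 mg

1020 mg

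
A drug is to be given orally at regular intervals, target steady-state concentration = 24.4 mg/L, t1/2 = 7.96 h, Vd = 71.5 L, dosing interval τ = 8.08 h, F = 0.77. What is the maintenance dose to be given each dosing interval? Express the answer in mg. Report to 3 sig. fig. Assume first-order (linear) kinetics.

k = ln2 / t½ = 0.693147 / 7.96 = 0.08708 h⁻¹
CL = k × Vd = 0.08708 × 71.5 = 6.226 L/h
At steady state, F × (Dose/τ) = Css × CL.
Dose = Css × CL × τ / F = 24.4 × 6.226 × 8.08 / 0.77 = 1594 mg

1590 mg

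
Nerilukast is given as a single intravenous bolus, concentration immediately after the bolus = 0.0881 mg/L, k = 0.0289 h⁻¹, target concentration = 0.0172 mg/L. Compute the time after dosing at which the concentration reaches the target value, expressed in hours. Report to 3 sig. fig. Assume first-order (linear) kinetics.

t = ln(C₀ / C) / k = ln(0.08810 / 0.0172) / 0.02890
  = ln(5.122) / 0.02890 = 1.634 / 0.02890 = 56.54 h

56.5 h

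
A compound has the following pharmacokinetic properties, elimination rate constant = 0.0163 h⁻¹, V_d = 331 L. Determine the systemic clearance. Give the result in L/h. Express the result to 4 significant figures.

CL = k × Vd = 0.0163 × 331 = 5.395 L/h

5.395 L/h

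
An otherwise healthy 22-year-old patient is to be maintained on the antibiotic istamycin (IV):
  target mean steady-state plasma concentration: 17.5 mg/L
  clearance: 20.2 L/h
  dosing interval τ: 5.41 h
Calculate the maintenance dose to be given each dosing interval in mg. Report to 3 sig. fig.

At steady state, Dose/τ = Css × CL.
Dose = Css × CL × τ = 17.5 × 20.20 × 5.41 = 1912 mg

1910 mg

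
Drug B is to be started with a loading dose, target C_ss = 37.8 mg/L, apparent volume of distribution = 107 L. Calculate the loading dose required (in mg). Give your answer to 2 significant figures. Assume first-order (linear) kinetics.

LD = Css × Vd = 37.8 × 107 = 4045 mg

4000 mg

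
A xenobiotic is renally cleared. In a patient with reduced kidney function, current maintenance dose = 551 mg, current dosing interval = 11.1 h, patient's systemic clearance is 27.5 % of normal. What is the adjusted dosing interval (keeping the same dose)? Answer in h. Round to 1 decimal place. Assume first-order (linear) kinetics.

To keep the same average steady-state level, dosing rate must scale with clearance.
CL ratio = 27.5 / 100 = 0.2750
New interval (same dose) = 11.1 / 0.2750 = 40.36 h

40.4 h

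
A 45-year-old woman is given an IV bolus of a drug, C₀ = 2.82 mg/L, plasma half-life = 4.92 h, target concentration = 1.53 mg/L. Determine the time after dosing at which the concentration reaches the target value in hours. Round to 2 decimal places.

4.34 h

k = ln2 / t½ = 0.693147 / 4.92 = 0.1409 h⁻¹
t = ln(C₀ / C) / k = ln(2.820 / 1.53) / 0.1409
  = ln(1.843) / 0.1409 = 0.6114 / 0.1409 = 4.339 h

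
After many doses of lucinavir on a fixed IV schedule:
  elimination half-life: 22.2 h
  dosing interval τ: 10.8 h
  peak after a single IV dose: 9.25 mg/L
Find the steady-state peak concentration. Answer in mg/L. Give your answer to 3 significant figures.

k = ln2 / t½ = 0.693147 / 22.2 = 0.03122 h⁻¹
e^(−kτ) = e^(−0.03122 × 10.8) = 0.7138
Accumulation ratio R = 1 / (1 − e^(−kτ)) = 1 / (1 − 0.7138) = 3.494
Steady-state peak = C₀ × R = 9.25 × 3.494 = 32.32 mg/L

32.3 mg/L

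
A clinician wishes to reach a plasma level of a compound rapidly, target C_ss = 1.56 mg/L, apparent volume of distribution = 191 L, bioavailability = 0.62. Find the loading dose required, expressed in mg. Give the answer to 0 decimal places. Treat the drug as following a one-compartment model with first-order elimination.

481 mg

LD = Css × Vd / F = 1.56 × 191 / 0.62 = 480.6 mg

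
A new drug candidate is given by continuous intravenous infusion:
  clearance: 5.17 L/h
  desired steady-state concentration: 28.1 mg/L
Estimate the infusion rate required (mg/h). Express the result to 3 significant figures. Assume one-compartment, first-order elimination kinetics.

At steady state, infusion rate R₀ = Css × CL = 28.1 × 5.170 = 145.3 mg/h

145 mg/h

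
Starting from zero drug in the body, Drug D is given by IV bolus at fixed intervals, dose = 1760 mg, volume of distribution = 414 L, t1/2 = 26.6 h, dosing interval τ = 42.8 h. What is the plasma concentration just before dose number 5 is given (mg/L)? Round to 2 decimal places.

2.05 mg/L

C₀ per dose = Dose / Vd = 1760 / 414 = 4.251 mg/L
k = ln2 / t½ = 0.693147 / 26.6 = 0.02606 h⁻¹
Fraction remaining after one interval: r = e^(−kτ) = e^(−0.02606 × 42.8) = 0.3278
Before dose 5, 4 doses have been given (aged 1τ, 2τ, 3τ, 4τ).
C_trough = C₀ × (r + r² + … + r^4) = C₀ × r(1−r^4)/(1−r)
        = 4.251 × 0.3278 × (1 − 0.01155) / (1 − 0.3278) = 2.049 mg/L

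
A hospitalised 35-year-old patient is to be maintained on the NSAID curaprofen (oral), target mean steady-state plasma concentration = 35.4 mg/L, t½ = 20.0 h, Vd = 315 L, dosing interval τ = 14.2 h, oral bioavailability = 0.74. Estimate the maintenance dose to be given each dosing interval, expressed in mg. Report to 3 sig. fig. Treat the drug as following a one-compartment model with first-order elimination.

k = ln2 / t½ = 0.693147 / 20.0 = 0.03466 h⁻¹
CL = k × Vd = 0.03466 × 315 = 10.92 L/h
At steady state, F × (Dose/τ) = Css × CL.
Dose = Css × CL × τ / F = 35.4 × 10.92 × 14.2 / 0.74 = 7418 mg

7420 mg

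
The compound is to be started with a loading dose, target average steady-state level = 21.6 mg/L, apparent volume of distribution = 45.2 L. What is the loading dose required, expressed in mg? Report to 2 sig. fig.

LD = Css × Vd = 21.6 × 45.2 = 976.3 mg

980 mg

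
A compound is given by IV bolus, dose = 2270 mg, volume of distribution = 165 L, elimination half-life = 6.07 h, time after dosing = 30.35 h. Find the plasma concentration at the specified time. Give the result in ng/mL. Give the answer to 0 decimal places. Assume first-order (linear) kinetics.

430 ng/mL

C₀ = Dose / Vd = 2270 / 165 = 13.76 mg/L
k = ln2 / t½ = 0.693147 / 6.07 = 0.1142 h⁻¹
t / t½ = 30.35 / 6.07 = 5 half-lives
C = C₀ × (1/2)^5 = 13.76 × 0.03125 = 0.4300 mg/L
Convert: 0.4300 mg/L × 1000 = 430.0 ng/mL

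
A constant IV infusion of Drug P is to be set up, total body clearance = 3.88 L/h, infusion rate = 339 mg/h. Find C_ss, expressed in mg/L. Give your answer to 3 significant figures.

At steady state Css = R₀ / CL = 339 / 3.880 = 87.37 mg/L

87.4 mg/L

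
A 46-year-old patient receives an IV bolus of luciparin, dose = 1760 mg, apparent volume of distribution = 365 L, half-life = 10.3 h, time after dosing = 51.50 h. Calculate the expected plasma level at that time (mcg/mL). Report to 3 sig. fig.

C₀ = Dose / Vd = 1760 / 365 = 4.822 mg/L
k = ln2 / t½ = 0.693147 / 10.3 = 0.06730 h⁻¹
t / t½ = 51.50 / 10.3 = 5 half-lives
C = C₀ × (1/2)^5 = 4.822 × 0.03125 = 0.1507 mg/L
(0.1507 mg/L = 0.1507 mcg/mL)

0.151 mcg/mL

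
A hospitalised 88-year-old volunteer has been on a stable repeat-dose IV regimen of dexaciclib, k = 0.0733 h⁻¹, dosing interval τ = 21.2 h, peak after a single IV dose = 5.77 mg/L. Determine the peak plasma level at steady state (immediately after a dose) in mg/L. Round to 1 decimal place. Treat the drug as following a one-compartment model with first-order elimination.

e^(−kτ) = e^(−0.07330 × 21.2) = 0.2114
Accumulation ratio R = 1 / (1 − e^(−kτ)) = 1 / (1 − 0.2114) = 1.268
Steady-state peak = C₀ × R = 5.77 × 1.268 = 7.316 mg/L

7.3 mg/L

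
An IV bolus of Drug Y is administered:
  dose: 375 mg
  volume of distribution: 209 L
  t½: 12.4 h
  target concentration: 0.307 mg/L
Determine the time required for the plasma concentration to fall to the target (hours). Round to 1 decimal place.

31.6 h

C₀ = Dose / Vd = 375.0 / 209 = 1.794 mg/L
k = ln2 / t½ = 0.693147 / 12.4 = 0.05590 h⁻¹
t = ln(C₀ / C) / k = ln(1.794 / 0.307) / 0.05590
  = ln(5.844) / 0.05590 = 1.765 / 0.05590 = 31.57 h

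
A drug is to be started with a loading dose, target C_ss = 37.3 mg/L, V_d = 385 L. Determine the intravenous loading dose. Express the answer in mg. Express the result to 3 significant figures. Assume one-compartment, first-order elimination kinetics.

LD = Css × Vd = 37.3 × 385 = 14360 mg

14400 mg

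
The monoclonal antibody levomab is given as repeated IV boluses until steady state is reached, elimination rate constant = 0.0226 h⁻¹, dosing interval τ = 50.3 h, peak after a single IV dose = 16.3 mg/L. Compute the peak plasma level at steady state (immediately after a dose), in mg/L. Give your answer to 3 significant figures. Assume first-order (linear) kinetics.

24.0 mg/L

e^(−kτ) = e^(−0.02260 × 50.3) = 0.3209
Accumulation ratio R = 1 / (1 − e^(−kτ)) = 1 / (1 − 0.3209) = 1.473
Steady-state peak = C₀ × R = 16.3 × 1.473 = 24.01 mg/L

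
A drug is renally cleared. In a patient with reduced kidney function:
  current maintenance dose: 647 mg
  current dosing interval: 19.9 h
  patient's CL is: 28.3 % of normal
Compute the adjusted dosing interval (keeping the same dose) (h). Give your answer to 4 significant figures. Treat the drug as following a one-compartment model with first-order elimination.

70.32 h

To keep the same average steady-state level, dosing rate must scale with clearance.
CL ratio = 28.3 / 100 = 0.2830
New interval (same dose) = 19.9 / 0.2830 = 70.32 h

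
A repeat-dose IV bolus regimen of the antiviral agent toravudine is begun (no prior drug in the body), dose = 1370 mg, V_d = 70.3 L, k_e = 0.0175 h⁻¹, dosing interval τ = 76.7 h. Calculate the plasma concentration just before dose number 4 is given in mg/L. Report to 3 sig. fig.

C₀ per dose = Dose / Vd = 1370 / 70.3 = 19.49 mg/L
Fraction remaining after one interval: r = e^(−kτ) = e^(−0.01750 × 76.7) = 0.2613
Before dose 4, 3 doses have been given (aged 1τ, 2τ, 3τ).
C_trough = C₀ × (r + r² + … + r^3) = C₀ × r(1−r^3)/(1−r)
        = 19.49 × 0.2613 × (1 − 0.01784) / (1 − 0.2613) = 6.771 mg/L

6.77 mg/L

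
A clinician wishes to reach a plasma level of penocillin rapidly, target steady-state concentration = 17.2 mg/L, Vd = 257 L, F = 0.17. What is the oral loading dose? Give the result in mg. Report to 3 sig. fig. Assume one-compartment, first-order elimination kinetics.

26000 mg

LD = Css × Vd / F = 17.2 × 257 / 0.17 = 26000 mg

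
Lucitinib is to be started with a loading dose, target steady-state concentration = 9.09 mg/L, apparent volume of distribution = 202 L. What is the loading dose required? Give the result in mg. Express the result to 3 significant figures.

LD = Css × Vd = 9.09 × 202 = 1836 mg

1840 mg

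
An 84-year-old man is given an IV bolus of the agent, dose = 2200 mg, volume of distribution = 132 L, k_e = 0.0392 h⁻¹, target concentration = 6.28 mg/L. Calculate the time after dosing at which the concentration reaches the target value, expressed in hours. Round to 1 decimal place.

C₀ = Dose / Vd = 2200 / 132 = 16.67 mg/L
t = ln(C₀ / C) / k = ln(16.67 / 6.28) / 0.03920
  = ln(2.654) / 0.03920 = 0.9761 / 0.03920 = 24.90 h

24.9 h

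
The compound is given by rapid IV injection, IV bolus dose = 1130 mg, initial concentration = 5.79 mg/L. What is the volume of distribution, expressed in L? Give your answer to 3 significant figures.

195 L

Vd = Dose / C₀ = 1130 / 5.79 = 195.2 L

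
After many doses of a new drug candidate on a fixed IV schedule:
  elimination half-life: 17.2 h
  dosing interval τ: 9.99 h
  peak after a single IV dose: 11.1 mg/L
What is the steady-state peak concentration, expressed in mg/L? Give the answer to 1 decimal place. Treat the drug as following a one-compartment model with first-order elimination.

33.5 mg/L

k = ln2 / t½ = 0.693147 / 17.2 = 0.04030 h⁻¹
e^(−kτ) = e^(−0.04030 × 9.99) = 0.6686
Accumulation ratio R = 1 / (1 − e^(−kτ)) = 1 / (1 − 0.6686) = 3.018
Steady-state peak = C₀ × R = 11.1 × 3.018 = 33.50 mg/L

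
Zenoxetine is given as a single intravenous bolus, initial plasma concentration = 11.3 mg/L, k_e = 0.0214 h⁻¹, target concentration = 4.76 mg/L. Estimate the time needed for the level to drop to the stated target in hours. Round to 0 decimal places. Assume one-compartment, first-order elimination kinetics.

t = ln(C₀ / C) / k = ln(11.30 / 4.76) / 0.02140
  = ln(2.374) / 0.02140 = 0.8646 / 0.02140 = 40.40 h

40 h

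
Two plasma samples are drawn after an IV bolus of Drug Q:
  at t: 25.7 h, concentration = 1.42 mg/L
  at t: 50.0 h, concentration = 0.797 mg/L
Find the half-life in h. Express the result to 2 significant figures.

k = ln(C₁/C₂) / (t₂ − t₁) = ln(1.42/0.797) / (50.0 − 25.7)
  = 0.5776 / 24.30 = 0.02377 h⁻¹
t½ = ln2 / k = 0.693147 / 0.02377 = 29.16 h

29 h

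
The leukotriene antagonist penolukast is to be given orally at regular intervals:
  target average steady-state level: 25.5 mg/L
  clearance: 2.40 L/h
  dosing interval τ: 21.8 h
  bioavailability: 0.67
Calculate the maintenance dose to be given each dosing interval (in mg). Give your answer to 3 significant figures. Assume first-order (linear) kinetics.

1990 mg

At steady state, F × (Dose/τ) = Css × CL.
Dose = Css × CL × τ / F = 25.5 × 2.400 × 21.8 / 0.67 = 1991 mg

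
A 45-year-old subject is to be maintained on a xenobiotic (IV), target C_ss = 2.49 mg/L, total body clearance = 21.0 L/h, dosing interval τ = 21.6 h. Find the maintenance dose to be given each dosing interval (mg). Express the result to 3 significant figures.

1130 mg

At steady state, Dose/τ = Css × CL.
Dose = Css × CL × τ = 2.49 × 21.00 × 21.6 = 1129 mg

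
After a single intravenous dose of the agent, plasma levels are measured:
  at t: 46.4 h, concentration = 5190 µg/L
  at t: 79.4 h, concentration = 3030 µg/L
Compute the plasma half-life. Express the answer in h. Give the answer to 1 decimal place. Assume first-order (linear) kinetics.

42.5 h

k = ln(C₁/C₂) / (t₂ − t₁) = ln(5190/3030) / (79.4 − 46.4)
  = 0.5382 / 33.00 = 0.01631 h⁻¹
t½ = ln2 / k = 0.693147 / 0.01631 = 42.50 h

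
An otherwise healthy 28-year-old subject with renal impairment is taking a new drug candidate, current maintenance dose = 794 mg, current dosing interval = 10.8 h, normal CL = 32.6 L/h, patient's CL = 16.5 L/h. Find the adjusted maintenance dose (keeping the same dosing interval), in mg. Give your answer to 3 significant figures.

402 mg

To keep the same average steady-state level, dosing rate must scale with clearance.
CL ratio = 16.5 / 32.6 = 0.5061
New dose (same interval) = 794 × 0.5061 = 401.8 mg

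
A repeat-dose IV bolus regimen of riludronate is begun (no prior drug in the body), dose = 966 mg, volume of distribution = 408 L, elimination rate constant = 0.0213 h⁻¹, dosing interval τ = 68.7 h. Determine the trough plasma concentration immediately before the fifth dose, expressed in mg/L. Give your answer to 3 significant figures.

0.711 mg/L

C₀ per dose = Dose / Vd = 966 / 408 = 2.368 mg/L
Fraction remaining after one interval: r = e^(−kτ) = e^(−0.02130 × 68.7) = 0.2315
Before dose 5, 4 doses have been given (aged 1τ, 2τ, 3τ, 4τ).
C_trough = C₀ × (r + r² + … + r^4) = C₀ × r(1−r^4)/(1−r)
        = 2.368 × 0.2315 × (1 − 0.002872) / (1 − 0.2315) = 0.7113 mg/L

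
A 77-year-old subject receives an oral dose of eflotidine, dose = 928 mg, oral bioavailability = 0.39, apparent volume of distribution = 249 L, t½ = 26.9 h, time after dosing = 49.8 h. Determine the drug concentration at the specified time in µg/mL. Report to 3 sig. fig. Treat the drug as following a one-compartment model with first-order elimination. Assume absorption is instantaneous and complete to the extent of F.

Amount reaching circulation = F × Dose = 0.39 × 928.0 = 361.9 mg
C₀ = F·Dose / Vd = 361.9 / 249 = 1.453 mg/L
k = ln2 / t½ = 0.693147 / 26.9 = 0.02577 h⁻¹
C = C₀ · e^(−k·t) = 1.453 × e^(−0.02577 × 49.8)
  = 1.453 × 0.2771 = 0.4026 mg/L
(0.4026 mg/L = 0.4026 µg/mL)

0.403 µg/mL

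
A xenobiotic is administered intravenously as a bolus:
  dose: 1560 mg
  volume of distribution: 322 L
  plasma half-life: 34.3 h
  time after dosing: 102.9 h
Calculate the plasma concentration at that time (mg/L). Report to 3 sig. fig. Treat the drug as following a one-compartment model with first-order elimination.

0.606 mg/L

C₀ = Dose / Vd = 1560 / 322 = 4.845 mg/L
k = ln2 / t½ = 0.693147 / 34.3 = 0.02021 h⁻¹
t / t½ = 102.9 / 34.3 = 3 half-lives
C = C₀ × (1/2)^3 = 4.845 × 0.1250 = 0.6056 mg/L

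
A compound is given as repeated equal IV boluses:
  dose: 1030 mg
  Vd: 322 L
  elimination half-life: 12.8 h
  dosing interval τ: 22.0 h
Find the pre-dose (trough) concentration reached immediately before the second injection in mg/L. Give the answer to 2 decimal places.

C₀ per dose = Dose / Vd = 1030 / 322 = 3.199 mg/L
k = ln2 / t½ = 0.693147 / 12.8 = 0.05415 h⁻¹
Fraction remaining after one interval: r = e^(−kτ) = e^(−0.05415 × 22.0) = 0.3038
Before dose 2, 1 dose has been given (aged 1τ).
C_trough = C₀ × r = 3.199 × 0.3038 = 0.9719 mg/L

0.97 mg/L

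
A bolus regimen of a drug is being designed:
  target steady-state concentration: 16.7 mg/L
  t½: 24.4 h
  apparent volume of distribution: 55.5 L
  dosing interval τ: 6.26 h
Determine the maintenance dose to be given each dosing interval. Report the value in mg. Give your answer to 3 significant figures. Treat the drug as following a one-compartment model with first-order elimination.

k = ln2 / t½ = 0.693147 / 24.4 = 0.02841 h⁻¹
CL = k × Vd = 0.02841 × 55.5 = 1.577 L/h
At steady state, Dose/τ = Css × CL.
Dose = Css × CL × τ = 16.7 × 1.577 × 6.26 = 164.9 mg

165 mg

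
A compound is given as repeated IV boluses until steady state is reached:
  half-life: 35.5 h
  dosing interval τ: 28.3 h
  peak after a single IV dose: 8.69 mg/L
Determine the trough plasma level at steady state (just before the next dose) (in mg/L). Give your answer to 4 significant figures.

11.78 mg/L

k = ln2 / t½ = 0.693147 / 35.5 = 0.01953 h⁻¹
e^(−kτ) = e^(−0.01953 × 28.3) = 0.5754
Accumulation ratio R = 1 / (1 − e^(−kτ)) = 1 / (1 − 0.5754) = 2.355
Steady-state trough = C₀ × R × e^(−kτ) = 8.69 × 2.355 × 0.5754 = 11.78 mg/L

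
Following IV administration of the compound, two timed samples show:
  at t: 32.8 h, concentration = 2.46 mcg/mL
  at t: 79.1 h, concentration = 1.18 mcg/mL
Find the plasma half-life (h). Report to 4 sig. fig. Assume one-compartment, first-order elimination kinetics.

k = ln(C₁/C₂) / (t₂ − t₁) = ln(2.46/1.18) / (79.1 − 32.8)
  = 0.7346 / 46.30 = 0.01587 h⁻¹
t½ = ln2 / k = 0.693147 / 0.01587 = 43.68 h

43.68 h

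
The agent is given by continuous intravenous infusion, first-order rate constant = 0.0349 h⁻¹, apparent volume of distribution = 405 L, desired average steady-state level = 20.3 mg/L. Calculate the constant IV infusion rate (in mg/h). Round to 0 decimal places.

CL = k × Vd = 0.03490 × 405 = 14.13 L/h
At steady state, infusion rate R₀ = Css × CL = 20.3 × 14.13 = 286.8 mg/h

287 mg/h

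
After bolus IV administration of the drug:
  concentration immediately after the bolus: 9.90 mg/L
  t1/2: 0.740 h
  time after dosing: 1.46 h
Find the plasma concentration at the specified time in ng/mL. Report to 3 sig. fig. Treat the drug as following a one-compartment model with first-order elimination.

k = ln2 / t½ = 0.693147 / 0.740 = 0.9367 h⁻¹
C = C₀ · e^(−k·t) = 9.900 × e^(−0.9367 × 1.46)
  = 9.900 × 0.2547 = 2.522 mg/L
Convert: 2.522 mg/L × 1000 = 2522 ng/mL

2520 ng/mL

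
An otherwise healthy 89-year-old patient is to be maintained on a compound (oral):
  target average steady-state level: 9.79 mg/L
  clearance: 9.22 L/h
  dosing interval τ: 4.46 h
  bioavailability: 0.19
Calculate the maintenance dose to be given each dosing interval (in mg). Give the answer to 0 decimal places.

2119 mg

At steady state, F × (Dose/τ) = Css × CL.
Dose = Css × CL × τ / F = 9.79 × 9.220 × 4.46 / 0.19 = 2119 mg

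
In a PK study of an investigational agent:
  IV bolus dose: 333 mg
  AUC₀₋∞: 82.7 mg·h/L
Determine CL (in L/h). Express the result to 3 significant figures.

4.03 L/h

CL = Dose / AUC = 333 / 82.7 = 4.027 L/h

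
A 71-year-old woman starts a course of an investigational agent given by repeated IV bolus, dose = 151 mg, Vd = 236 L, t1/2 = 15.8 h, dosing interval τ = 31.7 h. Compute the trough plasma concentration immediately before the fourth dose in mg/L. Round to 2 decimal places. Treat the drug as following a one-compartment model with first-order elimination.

0.21 mg/L

C₀ per dose = Dose / Vd = 151 / 236 = 0.6398 mg/L
k = ln2 / t½ = 0.693147 / 15.8 = 0.04387 h⁻¹
Fraction remaining after one interval: r = e^(−kτ) = e^(−0.04387 × 31.7) = 0.2489
Before dose 4, 3 doses have been given (aged 1τ, 2τ, 3τ).
C_trough = C₀ × (r + r² + … + r^3) = C₀ × r(1−r^3)/(1−r)
        = 0.6398 × 0.2489 × (1 − 0.01542) / (1 − 0.2489) = 0.2087 mg/L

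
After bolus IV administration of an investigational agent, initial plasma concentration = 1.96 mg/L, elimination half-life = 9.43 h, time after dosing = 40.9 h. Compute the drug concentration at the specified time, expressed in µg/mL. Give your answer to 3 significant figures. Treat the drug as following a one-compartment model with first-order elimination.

0.0970 µg/mL

k = ln2 / t½ = 0.693147 / 9.43 = 0.07350 h⁻¹
C = C₀ · e^(−k·t) = 1.960 × e^(−0.07350 × 40.9)
  = 1.960 × 0.04948 = 0.09698 mg/L
(0.09698 mg/L = 0.09698 µg/mL)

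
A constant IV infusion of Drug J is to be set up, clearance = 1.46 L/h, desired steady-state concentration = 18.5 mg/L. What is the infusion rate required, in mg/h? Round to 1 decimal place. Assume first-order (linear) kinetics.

27.0 mg/h

At steady state, infusion rate R₀ = Css × CL = 18.5 × 1.460 = 27.01 mg/h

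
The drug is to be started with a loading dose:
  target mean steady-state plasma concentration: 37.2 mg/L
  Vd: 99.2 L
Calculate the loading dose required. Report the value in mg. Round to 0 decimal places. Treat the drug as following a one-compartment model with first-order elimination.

LD = Css × Vd = 37.2 × 99.2 = 3690 mg

3690 mg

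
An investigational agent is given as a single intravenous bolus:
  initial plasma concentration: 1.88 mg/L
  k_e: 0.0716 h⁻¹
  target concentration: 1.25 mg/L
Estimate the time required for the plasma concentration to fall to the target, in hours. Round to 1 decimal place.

5.7 h

t = ln(C₀ / C) / k = ln(1.880 / 1.25) / 0.07160
  = ln(1.504) / 0.07160 = 0.4081 / 0.07160 = 5.700 h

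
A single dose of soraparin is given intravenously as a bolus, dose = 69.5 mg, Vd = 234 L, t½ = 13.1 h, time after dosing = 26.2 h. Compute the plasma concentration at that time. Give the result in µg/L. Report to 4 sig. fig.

C₀ = Dose / Vd = 69.50 / 234 = 0.2970 mg/L
k = ln2 / t½ = 0.693147 / 13.1 = 0.05291 h⁻¹
C = C₀ · e^(−k·t) = 0.2970 × e^(−0.05291 × 26.2)
  = 0.2970 × 0.2500 = 0.07425 mg/L
Convert: 0.07425 mg/L × 1000 = 74.25 µg/L

74.25 µg/L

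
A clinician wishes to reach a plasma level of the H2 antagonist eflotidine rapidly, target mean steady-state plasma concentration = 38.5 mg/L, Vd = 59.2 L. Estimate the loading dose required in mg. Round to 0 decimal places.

2279 mg

LD = Css × Vd = 38.5 × 59.2 = 2279 mg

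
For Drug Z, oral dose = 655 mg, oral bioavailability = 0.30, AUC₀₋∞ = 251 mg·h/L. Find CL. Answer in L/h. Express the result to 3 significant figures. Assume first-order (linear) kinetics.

CL = F·Dose / AUC = 0.30 × 655 / 251 = 0.7829 L/h

0.783 L/h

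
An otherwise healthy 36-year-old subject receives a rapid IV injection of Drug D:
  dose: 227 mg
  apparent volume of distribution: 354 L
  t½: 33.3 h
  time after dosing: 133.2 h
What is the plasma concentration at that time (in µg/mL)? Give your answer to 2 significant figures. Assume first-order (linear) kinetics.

C₀ = Dose / Vd = 227.0 / 354 = 0.6412 mg/L
k = ln2 / t½ = 0.693147 / 33.3 = 0.02082 h⁻¹
t / t½ = 133.2 / 33.3 = 4 half-lives
C = C₀ × (1/2)^4 = 0.6412 × 0.06250 = 0.04008 mg/L
(0.04008 mg/L = 0.04008 µg/mL)

0.040 µg/mL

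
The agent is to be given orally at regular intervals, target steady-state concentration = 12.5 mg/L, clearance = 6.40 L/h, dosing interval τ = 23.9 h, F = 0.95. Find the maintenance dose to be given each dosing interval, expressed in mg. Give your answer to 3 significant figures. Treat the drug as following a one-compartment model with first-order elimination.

At steady state, F × (Dose/τ) = Css × CL.
Dose = Css × CL × τ / F = 12.5 × 6.400 × 23.9 / 0.95 = 2013 mg

2010 mg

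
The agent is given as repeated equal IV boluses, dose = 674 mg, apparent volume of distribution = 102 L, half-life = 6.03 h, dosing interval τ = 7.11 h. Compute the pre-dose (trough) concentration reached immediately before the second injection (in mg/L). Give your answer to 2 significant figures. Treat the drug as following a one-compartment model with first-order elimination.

C₀ per dose = Dose / Vd = 674 / 102 = 6.608 mg/L
k = ln2 / t½ = 0.693147 / 6.03 = 0.1149 h⁻¹
Fraction remaining after one interval: r = e^(−kτ) = e^(−0.1149 × 7.11) = 0.4418
Before dose 2, 1 dose has been given (aged 1τ).
C_trough = C₀ × r = 6.608 × 0.4418 = 2.919 mg/L

2.9 mg/L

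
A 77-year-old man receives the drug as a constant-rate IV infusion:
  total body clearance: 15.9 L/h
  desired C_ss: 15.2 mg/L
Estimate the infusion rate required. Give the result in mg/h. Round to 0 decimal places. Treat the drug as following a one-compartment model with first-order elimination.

At steady state, infusion rate R₀ = Css × CL = 15.2 × 15.90 = 241.7 mg/h

242 mg/h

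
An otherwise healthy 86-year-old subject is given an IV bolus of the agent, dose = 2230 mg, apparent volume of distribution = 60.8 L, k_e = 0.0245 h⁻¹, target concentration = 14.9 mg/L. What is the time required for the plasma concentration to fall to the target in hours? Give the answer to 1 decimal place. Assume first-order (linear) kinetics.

C₀ = Dose / Vd = 2230 / 60.8 = 36.68 mg/L
t = ln(C₀ / C) / k = ln(36.68 / 14.9) / 0.02450
  = ln(2.462) / 0.02450 = 0.9010 / 0.02450 = 36.78 h

36.8 h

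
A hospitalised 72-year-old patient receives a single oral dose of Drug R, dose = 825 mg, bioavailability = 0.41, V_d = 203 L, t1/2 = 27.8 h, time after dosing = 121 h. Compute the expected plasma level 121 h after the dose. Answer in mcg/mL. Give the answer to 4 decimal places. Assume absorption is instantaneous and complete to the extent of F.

0.0816 mcg/mL

Amount reaching circulation = F × Dose = 0.41 × 825.0 = 338.3 mg
C₀ = F·Dose / Vd = 338.3 / 203 = 1.667 mg/L
k = ln2 / t½ = 0.693147 / 27.8 = 0.02493 h⁻¹
C = C₀ · e^(−k·t) = 1.667 × e^(−0.02493 × 121)
  = 1.667 × 0.04897 = 0.08163 mg/L
(0.08163 mg/L = 0.08163 mcg/mL)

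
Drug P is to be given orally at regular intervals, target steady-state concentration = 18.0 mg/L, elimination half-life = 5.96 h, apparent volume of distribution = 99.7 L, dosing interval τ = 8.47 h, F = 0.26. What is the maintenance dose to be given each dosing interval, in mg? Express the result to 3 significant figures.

k = ln2 / t½ = 0.693147 / 5.96 = 0.1163 h⁻¹
CL = k × Vd = 0.1163 × 99.7 = 11.60 L/h
At steady state, F × (Dose/τ) = Css × CL.
Dose = Css × CL × τ / F = 18.0 × 11.60 × 8.47 / 0.26 = 6802 mg

6800 mg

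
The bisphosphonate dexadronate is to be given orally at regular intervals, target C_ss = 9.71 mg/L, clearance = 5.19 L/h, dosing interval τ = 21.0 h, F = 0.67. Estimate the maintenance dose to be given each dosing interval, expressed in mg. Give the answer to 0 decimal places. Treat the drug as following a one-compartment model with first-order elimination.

1580 mg

At steady state, F × (Dose/τ) = Css × CL.
Dose = Css × CL × τ / F = 9.71 × 5.190 × 21.0 / 0.67 = 1580 mg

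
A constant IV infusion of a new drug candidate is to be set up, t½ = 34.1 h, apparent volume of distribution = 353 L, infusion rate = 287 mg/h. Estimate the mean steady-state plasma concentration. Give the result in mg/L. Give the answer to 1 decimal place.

40.0 mg/L

k = ln2 / t½ = 0.693147 / 34.1 = 0.02033 h⁻¹
CL = k × Vd = 0.02033 × 353 = 7.176 L/h
At steady state Css = R₀ / CL = 287 / 7.176 = 39.99 mg/L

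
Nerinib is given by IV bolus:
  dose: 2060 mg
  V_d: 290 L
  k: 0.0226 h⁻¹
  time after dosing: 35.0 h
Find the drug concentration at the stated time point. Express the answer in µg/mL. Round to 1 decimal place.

C₀ = Dose / Vd = 2060 / 290 = 7.103 mg/L
C = C₀ · e^(−k·t) = 7.103 × e^(−0.02260 × 35.0)
  = 7.103 × 0.4534 = 3.221 mg/L
(3.221 mg/L = 3.221 µg/mL)

3.2 µg/mL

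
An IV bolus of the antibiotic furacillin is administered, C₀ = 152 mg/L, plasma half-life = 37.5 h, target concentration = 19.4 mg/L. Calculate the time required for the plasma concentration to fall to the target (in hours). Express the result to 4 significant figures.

k = ln2 / t½ = 0.693147 / 37.5 = 0.01848 h⁻¹
t = ln(C₀ / C) / k = ln(152.0 / 19.4) / 0.01848
  = ln(7.835) / 0.01848 = 2.059 / 0.01848 = 111.4 h

111.4 h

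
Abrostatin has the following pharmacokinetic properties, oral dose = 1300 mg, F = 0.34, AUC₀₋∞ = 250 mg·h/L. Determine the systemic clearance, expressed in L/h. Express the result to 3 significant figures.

CL = F·Dose / AUC = 0.34 × 1300 / 250 = 1.768 L/h

1.77 L/h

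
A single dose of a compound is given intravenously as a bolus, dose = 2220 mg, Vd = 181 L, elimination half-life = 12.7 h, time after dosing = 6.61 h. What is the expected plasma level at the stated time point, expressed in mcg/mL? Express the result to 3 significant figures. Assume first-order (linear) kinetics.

C₀ = Dose / Vd = 2220 / 181 = 12.27 mg/L
k = ln2 / t½ = 0.693147 / 12.7 = 0.05458 h⁻¹
C = C₀ · e^(−k·t) = 12.27 × e^(−0.05458 × 6.61)
  = 12.27 × 0.6971 = 8.553 mg/L
(8.553 mg/L = 8.553 mcg/mL)

8.55 mcg/mL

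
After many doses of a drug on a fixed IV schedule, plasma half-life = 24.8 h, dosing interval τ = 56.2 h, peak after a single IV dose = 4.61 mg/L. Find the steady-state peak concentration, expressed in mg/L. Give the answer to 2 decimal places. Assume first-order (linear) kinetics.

5.82 mg/L

k = ln2 / t½ = 0.693147 / 24.8 = 0.02795 h⁻¹
e^(−kτ) = e^(−0.02795 × 56.2) = 0.2079
Accumulation ratio R = 1 / (1 − e^(−kτ)) = 1 / (1 − 0.2079) = 1.262
Steady-state peak = C₀ × R = 4.61 × 1.262 = 5.818 mg/L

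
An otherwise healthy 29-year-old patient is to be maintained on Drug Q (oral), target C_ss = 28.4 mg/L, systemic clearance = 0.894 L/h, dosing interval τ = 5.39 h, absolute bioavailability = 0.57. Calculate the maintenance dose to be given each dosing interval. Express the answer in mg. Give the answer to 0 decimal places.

At steady state, F × (Dose/τ) = Css × CL.
Dose = Css × CL × τ / F = 28.4 × 0.8940 × 5.39 / 0.57 = 240.1 mg

240 mg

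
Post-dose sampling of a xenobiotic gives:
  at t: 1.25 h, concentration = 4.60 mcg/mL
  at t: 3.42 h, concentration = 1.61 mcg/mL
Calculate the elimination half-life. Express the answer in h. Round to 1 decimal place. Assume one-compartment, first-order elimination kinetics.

k = ln(C₁/C₂) / (t₂ − t₁) = ln(4.60/1.61) / (3.42 − 1.25)
  = 1.050 / 2.170 = 0.4839 h⁻¹
t½ = ln2 / k = 0.693147 / 0.4839 = 1.432 h

1.4 h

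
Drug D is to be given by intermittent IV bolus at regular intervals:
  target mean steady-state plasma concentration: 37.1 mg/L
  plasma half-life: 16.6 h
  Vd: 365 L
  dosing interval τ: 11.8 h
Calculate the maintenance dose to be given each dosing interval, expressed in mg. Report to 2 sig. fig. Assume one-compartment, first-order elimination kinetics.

k = ln2 / t½ = 0.693147 / 16.6 = 0.04176 h⁻¹
CL = k × Vd = 0.04176 × 365 = 15.24 L/h
At steady state, Dose/τ = Css × CL.
Dose = Css × CL × τ = 37.1 × 15.24 × 11.8 = 6672 mg

6700 mg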